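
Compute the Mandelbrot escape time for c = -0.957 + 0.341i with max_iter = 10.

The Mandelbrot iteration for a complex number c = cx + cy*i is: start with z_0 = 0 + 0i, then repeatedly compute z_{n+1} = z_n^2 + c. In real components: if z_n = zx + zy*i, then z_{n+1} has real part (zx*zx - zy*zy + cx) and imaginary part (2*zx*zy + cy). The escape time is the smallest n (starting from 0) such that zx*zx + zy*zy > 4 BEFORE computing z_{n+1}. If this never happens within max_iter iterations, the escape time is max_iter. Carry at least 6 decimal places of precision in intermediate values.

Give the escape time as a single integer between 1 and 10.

Answer: 9

Derivation:
z_0 = 0 + 0i, c = -0.9570 + 0.3410i
Iter 1: z = -0.9570 + 0.3410i, |z|^2 = 1.0321
Iter 2: z = -0.1574 + -0.3117i, |z|^2 = 0.1219
Iter 3: z = -1.0294 + 0.4391i, |z|^2 = 1.2524
Iter 4: z = -0.0903 + -0.5631i, |z|^2 = 0.3252
Iter 5: z = -1.2659 + 0.4426i, |z|^2 = 1.7984
Iter 6: z = 0.4495 + -0.7797i, |z|^2 = 0.8100
Iter 7: z = -1.3628 + -0.3600i, |z|^2 = 1.9869
Iter 8: z = 0.7708 + 1.3221i, |z|^2 = 2.3421
Iter 9: z = -2.1109 + 2.3791i, |z|^2 = 10.1160
Escaped at iteration 9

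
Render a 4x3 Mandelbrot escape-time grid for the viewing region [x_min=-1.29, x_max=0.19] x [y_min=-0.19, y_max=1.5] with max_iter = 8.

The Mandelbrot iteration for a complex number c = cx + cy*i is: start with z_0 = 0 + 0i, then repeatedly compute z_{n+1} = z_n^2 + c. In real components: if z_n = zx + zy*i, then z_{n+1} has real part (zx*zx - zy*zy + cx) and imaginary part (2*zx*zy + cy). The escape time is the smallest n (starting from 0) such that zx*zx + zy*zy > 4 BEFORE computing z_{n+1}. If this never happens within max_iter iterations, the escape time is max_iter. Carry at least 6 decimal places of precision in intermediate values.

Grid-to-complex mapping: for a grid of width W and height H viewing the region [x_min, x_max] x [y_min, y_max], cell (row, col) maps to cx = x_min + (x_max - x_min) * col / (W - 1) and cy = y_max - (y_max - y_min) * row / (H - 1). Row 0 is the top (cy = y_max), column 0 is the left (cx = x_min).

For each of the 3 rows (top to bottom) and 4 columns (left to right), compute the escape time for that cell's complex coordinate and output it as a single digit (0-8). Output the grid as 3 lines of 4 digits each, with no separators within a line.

(row=0, col=0): c = -1.2900 + 1.5000i → escape time 2
(row=0, col=1): c = -0.7967 + 1.5000i → escape time 2
(row=0, col=2): c = -0.3033 + 1.5000i → escape time 2
(row=0, col=3): c = 0.1900 + 1.5000i → escape time 2
(row=1, col=0): c = -1.2900 + 0.6550i → escape time 3
(row=1, col=1): c = -0.7967 + 0.6550i → escape time 5
(row=1, col=2): c = -0.3033 + 0.6550i → escape time 8
(row=1, col=3): c = 0.1900 + 0.6550i → escape time 8
(row=2, col=0): c = -1.2900 + -0.1900i → escape time 8
(row=2, col=1): c = -0.7967 + -0.1900i → escape time 8
(row=2, col=2): c = -0.3033 + -0.1900i → escape time 8
(row=2, col=3): c = 0.1900 + -0.1900i → escape time 8

Answer: 2222
3588
8888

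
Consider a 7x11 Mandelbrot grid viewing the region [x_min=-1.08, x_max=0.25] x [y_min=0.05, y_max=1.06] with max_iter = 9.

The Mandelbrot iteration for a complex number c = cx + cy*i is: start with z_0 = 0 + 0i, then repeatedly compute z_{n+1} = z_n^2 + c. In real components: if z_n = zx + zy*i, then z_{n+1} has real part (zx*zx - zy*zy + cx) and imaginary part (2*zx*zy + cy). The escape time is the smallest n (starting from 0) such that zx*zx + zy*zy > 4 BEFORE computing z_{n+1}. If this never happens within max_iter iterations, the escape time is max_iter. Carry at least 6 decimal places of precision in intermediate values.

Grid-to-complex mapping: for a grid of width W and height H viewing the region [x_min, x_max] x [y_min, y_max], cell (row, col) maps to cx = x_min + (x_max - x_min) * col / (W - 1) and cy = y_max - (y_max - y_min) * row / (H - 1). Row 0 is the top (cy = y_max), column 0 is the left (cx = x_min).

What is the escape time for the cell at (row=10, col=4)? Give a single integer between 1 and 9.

z_0 = 0 + 0i, c = -0.1933 + 0.0500i
Iter 1: z = -0.1933 + 0.0500i, |z|^2 = 0.0399
Iter 2: z = -0.1585 + 0.0307i, |z|^2 = 0.0260
Iter 3: z = -0.1692 + 0.0403i, |z|^2 = 0.0302
Iter 4: z = -0.1663 + 0.0364i, |z|^2 = 0.0290
Iter 5: z = -0.1670 + 0.0379i, |z|^2 = 0.0293
Iter 6: z = -0.1669 + 0.0373i, |z|^2 = 0.0292
Iter 7: z = -0.1669 + 0.0375i, |z|^2 = 0.0293
Iter 8: z = -0.1669 + 0.0375i, |z|^2 = 0.0293

Answer: 9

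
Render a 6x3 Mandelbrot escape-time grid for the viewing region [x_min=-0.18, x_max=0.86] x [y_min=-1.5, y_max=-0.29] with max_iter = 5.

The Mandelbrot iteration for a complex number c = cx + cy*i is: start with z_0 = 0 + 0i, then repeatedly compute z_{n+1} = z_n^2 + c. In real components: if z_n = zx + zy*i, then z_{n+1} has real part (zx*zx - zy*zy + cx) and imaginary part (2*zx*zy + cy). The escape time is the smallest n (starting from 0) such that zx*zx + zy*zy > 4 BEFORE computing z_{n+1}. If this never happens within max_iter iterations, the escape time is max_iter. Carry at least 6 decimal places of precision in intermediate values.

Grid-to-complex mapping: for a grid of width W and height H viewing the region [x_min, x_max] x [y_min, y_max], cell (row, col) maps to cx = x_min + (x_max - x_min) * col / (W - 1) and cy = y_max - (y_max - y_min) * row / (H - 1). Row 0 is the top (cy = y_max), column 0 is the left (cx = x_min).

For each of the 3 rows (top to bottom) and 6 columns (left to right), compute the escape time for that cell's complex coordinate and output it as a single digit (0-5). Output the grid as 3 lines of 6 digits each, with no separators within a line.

Answer: 555533
554322
222222

Derivation:
(row=0, col=0): c = -0.1800 + -0.2900i → escape time 5
(row=0, col=1): c = 0.0280 + -0.2900i → escape time 5
(row=0, col=2): c = 0.2360 + -0.2900i → escape time 5
(row=0, col=3): c = 0.4440 + -0.2900i → escape time 5
(row=0, col=4): c = 0.6520 + -0.2900i → escape time 3
(row=0, col=5): c = 0.8600 + -0.2900i → escape time 3
(row=1, col=0): c = -0.1800 + -0.8950i → escape time 5
(row=1, col=1): c = 0.0280 + -0.8950i → escape time 5
(row=1, col=2): c = 0.2360 + -0.8950i → escape time 4
(row=1, col=3): c = 0.4440 + -0.8950i → escape time 3
(row=1, col=4): c = 0.6520 + -0.8950i → escape time 2
(row=1, col=5): c = 0.8600 + -0.8950i → escape time 2
(row=2, col=0): c = -0.1800 + -1.5000i → escape time 2
(row=2, col=1): c = 0.0280 + -1.5000i → escape time 2
(row=2, col=2): c = 0.2360 + -1.5000i → escape time 2
(row=2, col=3): c = 0.4440 + -1.5000i → escape time 2
(row=2, col=4): c = 0.6520 + -1.5000i → escape time 2
(row=2, col=5): c = 0.8600 + -1.5000i → escape time 2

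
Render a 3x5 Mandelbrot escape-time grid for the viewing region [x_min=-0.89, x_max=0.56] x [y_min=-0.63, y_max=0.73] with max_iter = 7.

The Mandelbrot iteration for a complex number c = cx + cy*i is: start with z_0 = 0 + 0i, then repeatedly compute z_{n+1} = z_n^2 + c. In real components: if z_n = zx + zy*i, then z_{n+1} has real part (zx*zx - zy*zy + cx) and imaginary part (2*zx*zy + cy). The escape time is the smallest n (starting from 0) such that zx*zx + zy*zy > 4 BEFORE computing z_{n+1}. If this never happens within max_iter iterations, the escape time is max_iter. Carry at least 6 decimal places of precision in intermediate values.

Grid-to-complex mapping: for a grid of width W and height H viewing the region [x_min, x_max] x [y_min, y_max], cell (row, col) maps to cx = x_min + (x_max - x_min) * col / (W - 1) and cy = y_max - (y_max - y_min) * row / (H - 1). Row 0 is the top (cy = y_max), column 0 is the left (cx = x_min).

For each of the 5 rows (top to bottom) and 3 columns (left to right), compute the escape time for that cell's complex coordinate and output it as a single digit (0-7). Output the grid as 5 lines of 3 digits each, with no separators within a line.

(row=0, col=0): c = -0.8900 + 0.7300i → escape time 4
(row=0, col=1): c = -0.1650 + 0.7300i → escape time 7
(row=0, col=2): c = 0.5600 + 0.7300i → escape time 3
(row=1, col=0): c = -0.8900 + 0.3900i → escape time 7
(row=1, col=1): c = -0.1650 + 0.3900i → escape time 7
(row=1, col=2): c = 0.5600 + 0.3900i → escape time 4
(row=2, col=0): c = -0.8900 + 0.0500i → escape time 7
(row=2, col=1): c = -0.1650 + 0.0500i → escape time 7
(row=2, col=2): c = 0.5600 + 0.0500i → escape time 4
(row=3, col=0): c = -0.8900 + -0.2900i → escape time 7
(row=3, col=1): c = -0.1650 + -0.2900i → escape time 7
(row=3, col=2): c = 0.5600 + -0.2900i → escape time 4
(row=4, col=0): c = -0.8900 + -0.6300i → escape time 5
(row=4, col=1): c = -0.1650 + -0.6300i → escape time 7
(row=4, col=2): c = 0.5600 + -0.6300i → escape time 3

Answer: 473
774
774
774
573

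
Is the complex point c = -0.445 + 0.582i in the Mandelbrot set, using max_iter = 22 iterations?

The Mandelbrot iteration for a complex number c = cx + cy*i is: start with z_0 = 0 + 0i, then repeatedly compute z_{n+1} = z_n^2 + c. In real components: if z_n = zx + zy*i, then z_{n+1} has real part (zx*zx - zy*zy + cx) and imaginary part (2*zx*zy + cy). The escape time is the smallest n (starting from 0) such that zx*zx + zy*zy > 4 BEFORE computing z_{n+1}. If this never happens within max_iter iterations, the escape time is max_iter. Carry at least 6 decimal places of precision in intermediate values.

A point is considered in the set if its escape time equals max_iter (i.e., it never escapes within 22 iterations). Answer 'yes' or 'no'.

Answer: no

Derivation:
z_0 = 0 + 0i, c = -0.4450 + 0.5820i
Iter 1: z = -0.4450 + 0.5820i, |z|^2 = 0.5367
Iter 2: z = -0.5857 + 0.0640i, |z|^2 = 0.3471
Iter 3: z = -0.1061 + 0.5070i, |z|^2 = 0.2683
Iter 4: z = -0.6908 + 0.4745i, |z|^2 = 0.7023
Iter 5: z = -0.1929 + -0.0735i, |z|^2 = 0.0426
Iter 6: z = -0.4132 + 0.6104i, |z|^2 = 0.5433
Iter 7: z = -0.6468 + 0.0776i, |z|^2 = 0.4244
Iter 8: z = -0.0327 + 0.4816i, |z|^2 = 0.2330
Iter 9: z = -0.6759 + 0.5505i, |z|^2 = 0.7599
Iter 10: z = -0.2913 + -0.1622i, |z|^2 = 0.1112
Iter 11: z = -0.3865 + 0.6765i, |z|^2 = 0.6070
Iter 12: z = -0.7533 + 0.0591i, |z|^2 = 0.5709
Iter 13: z = 0.1189 + 0.4929i, |z|^2 = 0.2571
Iter 14: z = -0.6739 + 0.6993i, |z|^2 = 0.9431
Iter 15: z = -0.4799 + -0.3604i, |z|^2 = 0.3602
Iter 16: z = -0.3446 + 0.9279i, |z|^2 = 0.9798
Iter 17: z = -1.1873 + -0.0575i, |z|^2 = 1.4130
Iter 18: z = 0.9614 + 0.7185i, |z|^2 = 1.4406
Iter 19: z = -0.0370 + 1.9636i, |z|^2 = 3.8570
Iter 20: z = -4.2993 + 0.4366i, |z|^2 = 18.6744
Escaped at iteration 20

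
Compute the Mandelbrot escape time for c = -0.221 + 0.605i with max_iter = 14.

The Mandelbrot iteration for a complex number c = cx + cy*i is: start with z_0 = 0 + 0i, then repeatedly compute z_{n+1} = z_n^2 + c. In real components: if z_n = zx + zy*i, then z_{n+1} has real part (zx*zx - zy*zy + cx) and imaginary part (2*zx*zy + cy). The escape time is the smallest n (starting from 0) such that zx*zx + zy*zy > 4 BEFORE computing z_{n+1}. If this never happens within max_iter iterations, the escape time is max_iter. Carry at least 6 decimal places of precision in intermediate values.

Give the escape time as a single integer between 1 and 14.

z_0 = 0 + 0i, c = -0.2210 + 0.6050i
Iter 1: z = -0.2210 + 0.6050i, |z|^2 = 0.4149
Iter 2: z = -0.5382 + 0.3376i, |z|^2 = 0.4036
Iter 3: z = -0.0453 + 0.2416i, |z|^2 = 0.0604
Iter 4: z = -0.2773 + 0.5831i, |z|^2 = 0.4169
Iter 5: z = -0.4841 + 0.2816i, |z|^2 = 0.3136
Iter 6: z = -0.0659 + 0.3324i, |z|^2 = 0.1148
Iter 7: z = -0.3271 + 0.5612i, |z|^2 = 0.4219
Iter 8: z = -0.4289 + 0.2379i, |z|^2 = 0.2405
Iter 9: z = -0.0936 + 0.4010i, |z|^2 = 0.1695
Iter 10: z = -0.3730 + 0.5299i, |z|^2 = 0.4199
Iter 11: z = -0.3627 + 0.2097i, |z|^2 = 0.1755
Iter 12: z = -0.1334 + 0.4529i, |z|^2 = 0.2229
Iter 13: z = -0.4083 + 0.4841i, |z|^2 = 0.4011

Answer: 14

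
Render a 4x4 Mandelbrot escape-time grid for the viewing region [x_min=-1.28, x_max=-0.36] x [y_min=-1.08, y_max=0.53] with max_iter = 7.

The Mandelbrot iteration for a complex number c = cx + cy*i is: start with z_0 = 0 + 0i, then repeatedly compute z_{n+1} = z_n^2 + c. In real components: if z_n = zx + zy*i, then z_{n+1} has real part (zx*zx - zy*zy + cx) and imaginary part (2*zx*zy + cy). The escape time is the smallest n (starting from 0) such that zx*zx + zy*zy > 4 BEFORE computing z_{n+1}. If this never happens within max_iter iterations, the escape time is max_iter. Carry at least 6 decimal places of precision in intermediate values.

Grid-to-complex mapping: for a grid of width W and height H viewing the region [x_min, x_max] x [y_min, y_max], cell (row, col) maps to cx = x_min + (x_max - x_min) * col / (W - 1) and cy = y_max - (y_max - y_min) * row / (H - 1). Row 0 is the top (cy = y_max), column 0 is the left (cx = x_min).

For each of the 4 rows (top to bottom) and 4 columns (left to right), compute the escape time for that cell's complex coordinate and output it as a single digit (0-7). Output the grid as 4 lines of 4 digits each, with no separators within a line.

(row=0, col=0): c = -1.2800 + 0.5300i → escape time 4
(row=0, col=1): c = -0.9733 + 0.5300i → escape time 5
(row=0, col=2): c = -0.6667 + 0.5300i → escape time 7
(row=0, col=3): c = -0.3600 + 0.5300i → escape time 7
(row=1, col=0): c = -1.2800 + -0.0067i → escape time 7
(row=1, col=1): c = -0.9733 + -0.0067i → escape time 7
(row=1, col=2): c = -0.6667 + -0.0067i → escape time 7
(row=1, col=3): c = -0.3600 + -0.0067i → escape time 7
(row=2, col=0): c = -1.2800 + -0.5433i → escape time 3
(row=2, col=1): c = -0.9733 + -0.5433i → escape time 5
(row=2, col=2): c = -0.6667 + -0.5433i → escape time 7
(row=2, col=3): c = -0.3600 + -0.5433i → escape time 7
(row=3, col=0): c = -1.2800 + -1.0800i → escape time 3
(row=3, col=1): c = -0.9733 + -1.0800i → escape time 3
(row=3, col=2): c = -0.6667 + -1.0800i → escape time 3
(row=3, col=3): c = -0.3600 + -1.0800i → escape time 4

Answer: 4577
7777
3577
3334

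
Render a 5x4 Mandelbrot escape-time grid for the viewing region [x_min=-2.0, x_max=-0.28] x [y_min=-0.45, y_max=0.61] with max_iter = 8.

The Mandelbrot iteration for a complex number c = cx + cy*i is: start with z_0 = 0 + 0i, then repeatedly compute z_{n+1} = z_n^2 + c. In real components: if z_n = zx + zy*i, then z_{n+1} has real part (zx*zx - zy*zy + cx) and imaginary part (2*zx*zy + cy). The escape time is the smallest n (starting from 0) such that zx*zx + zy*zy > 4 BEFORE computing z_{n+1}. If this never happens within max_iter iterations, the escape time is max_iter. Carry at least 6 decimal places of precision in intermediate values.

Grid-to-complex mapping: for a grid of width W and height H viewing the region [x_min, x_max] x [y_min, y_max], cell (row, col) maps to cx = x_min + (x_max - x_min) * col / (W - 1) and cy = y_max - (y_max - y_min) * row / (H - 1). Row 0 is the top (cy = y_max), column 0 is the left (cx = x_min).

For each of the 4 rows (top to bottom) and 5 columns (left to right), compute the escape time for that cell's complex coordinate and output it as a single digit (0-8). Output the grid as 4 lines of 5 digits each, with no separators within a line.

(row=0, col=0): c = -2.0000 + 0.6100i → escape time 1
(row=0, col=1): c = -1.5700 + 0.6100i → escape time 3
(row=0, col=2): c = -1.1400 + 0.6100i → escape time 4
(row=0, col=3): c = -0.7100 + 0.6100i → escape time 6
(row=0, col=4): c = -0.2800 + 0.6100i → escape time 8
(row=1, col=0): c = -2.0000 + 0.2567i → escape time 1
(row=1, col=1): c = -1.5700 + 0.2567i → escape time 5
(row=1, col=2): c = -1.1400 + 0.2567i → escape time 8
(row=1, col=3): c = -0.7100 + 0.2567i → escape time 8
(row=1, col=4): c = -0.2800 + 0.2567i → escape time 8
(row=2, col=0): c = -2.0000 + -0.0967i → escape time 1
(row=2, col=1): c = -1.5700 + -0.0967i → escape time 6
(row=2, col=2): c = -1.1400 + -0.0967i → escape time 8
(row=2, col=3): c = -0.7100 + -0.0967i → escape time 8
(row=2, col=4): c = -0.2800 + -0.0967i → escape time 8
(row=3, col=0): c = -2.0000 + -0.4500i → escape time 1
(row=3, col=1): c = -1.5700 + -0.4500i → escape time 3
(row=3, col=2): c = -1.1400 + -0.4500i → escape time 6
(row=3, col=3): c = -0.7100 + -0.4500i → escape time 8
(row=3, col=4): c = -0.2800 + -0.4500i → escape time 8

Answer: 13468
15888
16888
13688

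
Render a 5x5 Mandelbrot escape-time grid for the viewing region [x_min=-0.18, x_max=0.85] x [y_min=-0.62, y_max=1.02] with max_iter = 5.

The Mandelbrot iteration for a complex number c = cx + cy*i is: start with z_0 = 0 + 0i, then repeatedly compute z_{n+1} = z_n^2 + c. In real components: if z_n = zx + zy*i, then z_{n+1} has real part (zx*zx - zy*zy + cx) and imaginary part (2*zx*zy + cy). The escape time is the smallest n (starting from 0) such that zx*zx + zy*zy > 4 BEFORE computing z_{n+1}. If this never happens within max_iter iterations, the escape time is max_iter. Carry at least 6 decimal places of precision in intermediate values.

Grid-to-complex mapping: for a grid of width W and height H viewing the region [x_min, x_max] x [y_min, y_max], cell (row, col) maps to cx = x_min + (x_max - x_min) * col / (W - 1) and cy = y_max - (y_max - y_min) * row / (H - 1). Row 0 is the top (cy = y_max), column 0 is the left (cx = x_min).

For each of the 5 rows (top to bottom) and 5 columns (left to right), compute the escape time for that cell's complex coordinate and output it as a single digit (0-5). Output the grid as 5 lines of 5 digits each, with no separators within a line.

Answer: 54322
55532
55543
55543
55532

Derivation:
(row=0, col=0): c = -0.1800 + 1.0200i → escape time 5
(row=0, col=1): c = 0.0775 + 1.0200i → escape time 4
(row=0, col=2): c = 0.3350 + 1.0200i → escape time 3
(row=0, col=3): c = 0.5925 + 1.0200i → escape time 2
(row=0, col=4): c = 0.8500 + 1.0200i → escape time 2
(row=1, col=0): c = -0.1800 + 0.6100i → escape time 5
(row=1, col=1): c = 0.0775 + 0.6100i → escape time 5
(row=1, col=2): c = 0.3350 + 0.6100i → escape time 5
(row=1, col=3): c = 0.5925 + 0.6100i → escape time 3
(row=1, col=4): c = 0.8500 + 0.6100i → escape time 2
(row=2, col=0): c = -0.1800 + 0.2000i → escape time 5
(row=2, col=1): c = 0.0775 + 0.2000i → escape time 5
(row=2, col=2): c = 0.3350 + 0.2000i → escape time 5
(row=2, col=3): c = 0.5925 + 0.2000i → escape time 4
(row=2, col=4): c = 0.8500 + 0.2000i → escape time 3
(row=3, col=0): c = -0.1800 + -0.2100i → escape time 5
(row=3, col=1): c = 0.0775 + -0.2100i → escape time 5
(row=3, col=2): c = 0.3350 + -0.2100i → escape time 5
(row=3, col=3): c = 0.5925 + -0.2100i → escape time 4
(row=3, col=4): c = 0.8500 + -0.2100i → escape time 3
(row=4, col=0): c = -0.1800 + -0.6200i → escape time 5
(row=4, col=1): c = 0.0775 + -0.6200i → escape time 5
(row=4, col=2): c = 0.3350 + -0.6200i → escape time 5
(row=4, col=3): c = 0.5925 + -0.6200i → escape time 3
(row=4, col=4): c = 0.8500 + -0.6200i → escape time 2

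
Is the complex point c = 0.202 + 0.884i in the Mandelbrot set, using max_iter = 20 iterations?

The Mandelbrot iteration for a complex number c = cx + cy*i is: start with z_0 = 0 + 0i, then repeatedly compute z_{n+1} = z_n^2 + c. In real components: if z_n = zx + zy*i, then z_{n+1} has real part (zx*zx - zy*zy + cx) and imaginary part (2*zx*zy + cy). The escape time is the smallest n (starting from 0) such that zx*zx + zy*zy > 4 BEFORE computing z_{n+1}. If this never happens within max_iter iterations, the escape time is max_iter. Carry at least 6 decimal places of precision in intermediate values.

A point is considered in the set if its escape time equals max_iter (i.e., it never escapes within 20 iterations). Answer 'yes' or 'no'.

z_0 = 0 + 0i, c = 0.2020 + 0.8840i
Iter 1: z = 0.2020 + 0.8840i, |z|^2 = 0.8223
Iter 2: z = -0.5387 + 1.2411i, |z|^2 = 1.8306
Iter 3: z = -1.0483 + -0.4531i, |z|^2 = 1.3042
Iter 4: z = 1.0956 + 1.8339i, |z|^2 = 4.5635
Escaped at iteration 4

Answer: no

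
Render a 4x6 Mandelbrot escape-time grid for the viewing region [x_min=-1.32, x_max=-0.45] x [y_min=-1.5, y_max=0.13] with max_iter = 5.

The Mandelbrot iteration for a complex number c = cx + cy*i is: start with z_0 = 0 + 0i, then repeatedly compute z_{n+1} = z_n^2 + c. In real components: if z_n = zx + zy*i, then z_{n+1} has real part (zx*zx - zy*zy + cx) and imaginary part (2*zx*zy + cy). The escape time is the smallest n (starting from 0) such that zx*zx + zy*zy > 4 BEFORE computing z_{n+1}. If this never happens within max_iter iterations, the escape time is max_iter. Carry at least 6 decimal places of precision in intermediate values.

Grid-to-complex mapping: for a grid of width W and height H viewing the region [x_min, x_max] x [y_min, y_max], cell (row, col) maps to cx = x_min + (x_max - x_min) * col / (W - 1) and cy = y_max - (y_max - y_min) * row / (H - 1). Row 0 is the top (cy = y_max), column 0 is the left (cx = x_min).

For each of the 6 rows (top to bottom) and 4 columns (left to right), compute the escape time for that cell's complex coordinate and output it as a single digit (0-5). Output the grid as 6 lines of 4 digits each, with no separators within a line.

(row=0, col=0): c = -1.3200 + 0.1300i → escape time 5
(row=0, col=1): c = -1.0300 + 0.1300i → escape time 5
(row=0, col=2): c = -0.7400 + 0.1300i → escape time 5
(row=0, col=3): c = -0.4500 + 0.1300i → escape time 5
(row=1, col=0): c = -1.3200 + -0.1960i → escape time 5
(row=1, col=1): c = -1.0300 + -0.1960i → escape time 5
(row=1, col=2): c = -0.7400 + -0.1960i → escape time 5
(row=1, col=3): c = -0.4500 + -0.1960i → escape time 5
(row=2, col=0): c = -1.3200 + -0.5220i → escape time 3
(row=2, col=1): c = -1.0300 + -0.5220i → escape time 5
(row=2, col=2): c = -0.7400 + -0.5220i → escape time 5
(row=2, col=3): c = -0.4500 + -0.5220i → escape time 5
(row=3, col=0): c = -1.3200 + -0.8480i → escape time 3
(row=3, col=1): c = -1.0300 + -0.8480i → escape time 3
(row=3, col=2): c = -0.7400 + -0.8480i → escape time 4
(row=3, col=3): c = -0.4500 + -0.8480i → escape time 5
(row=4, col=0): c = -1.3200 + -1.1740i → escape time 2
(row=4, col=1): c = -1.0300 + -1.1740i → escape time 3
(row=4, col=2): c = -0.7400 + -1.1740i → escape time 3
(row=4, col=3): c = -0.4500 + -1.1740i → escape time 3
(row=5, col=0): c = -1.3200 + -1.5000i → escape time 2
(row=5, col=1): c = -1.0300 + -1.5000i → escape time 2
(row=5, col=2): c = -0.7400 + -1.5000i → escape time 2
(row=5, col=3): c = -0.4500 + -1.5000i → escape time 2

Answer: 5555
5555
3555
3345
2333
2222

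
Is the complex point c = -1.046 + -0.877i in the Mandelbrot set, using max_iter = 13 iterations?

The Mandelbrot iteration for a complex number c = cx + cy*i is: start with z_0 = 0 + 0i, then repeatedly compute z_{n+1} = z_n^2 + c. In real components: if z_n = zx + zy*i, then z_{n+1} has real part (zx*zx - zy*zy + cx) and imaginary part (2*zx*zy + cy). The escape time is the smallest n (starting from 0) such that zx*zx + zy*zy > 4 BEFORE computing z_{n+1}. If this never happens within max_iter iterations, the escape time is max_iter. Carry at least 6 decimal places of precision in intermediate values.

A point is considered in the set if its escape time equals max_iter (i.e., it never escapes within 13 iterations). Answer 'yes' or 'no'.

Answer: no

Derivation:
z_0 = 0 + 0i, c = -1.0460 + -0.8770i
Iter 1: z = -1.0460 + -0.8770i, |z|^2 = 1.8632
Iter 2: z = -0.7210 + 0.9577i, |z|^2 = 1.4370
Iter 3: z = -1.4433 + -2.2580i, |z|^2 = 7.1817
Escaped at iteration 3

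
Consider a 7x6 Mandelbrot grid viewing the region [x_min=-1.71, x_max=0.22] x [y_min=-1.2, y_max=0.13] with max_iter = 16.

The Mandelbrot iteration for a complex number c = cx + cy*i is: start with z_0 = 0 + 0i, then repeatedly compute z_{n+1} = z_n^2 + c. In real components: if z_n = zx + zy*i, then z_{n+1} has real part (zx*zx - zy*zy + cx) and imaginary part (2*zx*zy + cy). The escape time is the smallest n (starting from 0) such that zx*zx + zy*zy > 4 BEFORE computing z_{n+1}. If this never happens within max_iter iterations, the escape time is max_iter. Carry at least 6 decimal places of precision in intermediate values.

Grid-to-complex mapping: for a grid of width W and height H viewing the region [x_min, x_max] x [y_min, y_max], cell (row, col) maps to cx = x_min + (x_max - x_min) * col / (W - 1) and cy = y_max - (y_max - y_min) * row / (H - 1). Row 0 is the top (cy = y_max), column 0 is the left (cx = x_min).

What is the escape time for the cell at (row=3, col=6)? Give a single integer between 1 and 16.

z_0 = 0 + 0i, c = 0.2200 + -0.6680i
Iter 1: z = 0.2200 + -0.6680i, |z|^2 = 0.4946
Iter 2: z = -0.1778 + -0.9619i, |z|^2 = 0.9569
Iter 3: z = -0.6737 + -0.3259i, |z|^2 = 0.5600
Iter 4: z = 0.5676 + -0.2289i, |z|^2 = 0.3746
Iter 5: z = 0.4898 + -0.9279i, |z|^2 = 1.1008
Iter 6: z = -0.4010 + -1.5769i, |z|^2 = 2.6475
Iter 7: z = -2.1059 + 0.5968i, |z|^2 = 4.7909
Escaped at iteration 7

Answer: 7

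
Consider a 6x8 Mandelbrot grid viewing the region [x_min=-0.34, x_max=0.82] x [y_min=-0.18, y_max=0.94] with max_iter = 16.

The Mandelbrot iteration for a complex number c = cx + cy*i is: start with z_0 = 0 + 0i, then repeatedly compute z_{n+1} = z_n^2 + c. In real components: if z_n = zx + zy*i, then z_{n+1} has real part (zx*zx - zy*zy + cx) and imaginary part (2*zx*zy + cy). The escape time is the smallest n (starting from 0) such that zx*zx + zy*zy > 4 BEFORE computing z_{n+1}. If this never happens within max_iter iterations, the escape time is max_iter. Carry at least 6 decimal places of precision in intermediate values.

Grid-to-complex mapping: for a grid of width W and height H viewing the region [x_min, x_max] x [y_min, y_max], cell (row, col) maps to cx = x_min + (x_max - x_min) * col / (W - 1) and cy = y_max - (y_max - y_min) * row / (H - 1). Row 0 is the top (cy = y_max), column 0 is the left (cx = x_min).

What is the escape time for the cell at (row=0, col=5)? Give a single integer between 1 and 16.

z_0 = 0 + 0i, c = 0.8200 + 0.9400i
Iter 1: z = 0.8200 + 0.9400i, |z|^2 = 1.5560
Iter 2: z = 0.6088 + 2.4816i, |z|^2 = 6.5290
Escaped at iteration 2

Answer: 2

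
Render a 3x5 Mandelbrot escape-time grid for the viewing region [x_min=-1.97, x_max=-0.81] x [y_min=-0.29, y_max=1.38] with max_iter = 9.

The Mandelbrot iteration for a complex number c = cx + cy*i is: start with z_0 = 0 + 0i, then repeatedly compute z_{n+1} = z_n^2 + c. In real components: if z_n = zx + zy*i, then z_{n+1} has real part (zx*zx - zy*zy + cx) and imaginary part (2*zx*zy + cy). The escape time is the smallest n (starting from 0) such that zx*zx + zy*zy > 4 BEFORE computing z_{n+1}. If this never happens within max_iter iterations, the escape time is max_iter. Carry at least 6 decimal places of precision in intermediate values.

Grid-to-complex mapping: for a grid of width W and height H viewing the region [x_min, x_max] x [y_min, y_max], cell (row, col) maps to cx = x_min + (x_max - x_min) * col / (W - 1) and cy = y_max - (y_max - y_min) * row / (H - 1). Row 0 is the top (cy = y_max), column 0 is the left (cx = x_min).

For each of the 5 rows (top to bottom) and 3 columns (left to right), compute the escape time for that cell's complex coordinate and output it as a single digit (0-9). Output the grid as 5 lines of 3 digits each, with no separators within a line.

Answer: 122
133
136
499
259

Derivation:
(row=0, col=0): c = -1.9700 + 1.3800i → escape time 1
(row=0, col=1): c = -1.3900 + 1.3800i → escape time 2
(row=0, col=2): c = -0.8100 + 1.3800i → escape time 2
(row=1, col=0): c = -1.9700 + 0.9625i → escape time 1
(row=1, col=1): c = -1.3900 + 0.9625i → escape time 3
(row=1, col=2): c = -0.8100 + 0.9625i → escape time 3
(row=2, col=0): c = -1.9700 + 0.5450i → escape time 1
(row=2, col=1): c = -1.3900 + 0.5450i → escape time 3
(row=2, col=2): c = -0.8100 + 0.5450i → escape time 6
(row=3, col=0): c = -1.9700 + 0.1275i → escape time 4
(row=3, col=1): c = -1.3900 + 0.1275i → escape time 9
(row=3, col=2): c = -0.8100 + 0.1275i → escape time 9
(row=4, col=0): c = -1.9700 + -0.2900i → escape time 2
(row=4, col=1): c = -1.3900 + -0.2900i → escape time 5
(row=4, col=2): c = -0.8100 + -0.2900i → escape time 9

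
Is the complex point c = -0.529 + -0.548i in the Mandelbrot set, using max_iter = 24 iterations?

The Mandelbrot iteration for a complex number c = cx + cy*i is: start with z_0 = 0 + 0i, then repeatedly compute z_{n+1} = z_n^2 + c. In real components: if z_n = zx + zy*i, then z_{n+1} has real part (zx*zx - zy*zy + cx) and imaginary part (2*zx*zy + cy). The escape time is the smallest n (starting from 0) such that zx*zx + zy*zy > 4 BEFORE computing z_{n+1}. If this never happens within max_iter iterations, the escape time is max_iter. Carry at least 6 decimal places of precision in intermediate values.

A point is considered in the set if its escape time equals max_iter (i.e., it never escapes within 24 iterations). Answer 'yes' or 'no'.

Answer: yes

Derivation:
z_0 = 0 + 0i, c = -0.5290 + -0.5480i
Iter 1: z = -0.5290 + -0.5480i, |z|^2 = 0.5801
Iter 2: z = -0.5495 + 0.0318i, |z|^2 = 0.3029
Iter 3: z = -0.2281 + -0.5829i, |z|^2 = 0.3918
Iter 4: z = -0.8168 + -0.2821i, |z|^2 = 0.7467
Iter 5: z = 0.0586 + -0.0872i, |z|^2 = 0.0110
Iter 6: z = -0.5332 + -0.5582i, |z|^2 = 0.5959
Iter 7: z = -0.5563 + 0.0473i, |z|^2 = 0.3117
Iter 8: z = -0.2217 + -0.6006i, |z|^2 = 0.4099
Iter 9: z = -0.8405 + -0.2817i, |z|^2 = 0.7858
Iter 10: z = 0.0982 + -0.0745i, |z|^2 = 0.0152
Iter 11: z = -0.5249 + -0.5626i, |z|^2 = 0.5921
Iter 12: z = -0.5700 + 0.0427i, |z|^2 = 0.3267
Iter 13: z = -0.2059 + -0.5966i, |z|^2 = 0.3984
Iter 14: z = -0.8426 + -0.3023i, |z|^2 = 0.8013
Iter 15: z = 0.0896 + -0.0386i, |z|^2 = 0.0095
Iter 16: z = -0.5225 + -0.5549i, |z|^2 = 0.5809
Iter 17: z = -0.5640 + 0.0318i, |z|^2 = 0.3191
Iter 18: z = -0.2120 + -0.5839i, |z|^2 = 0.3859
Iter 19: z = -0.8250 + -0.3005i, |z|^2 = 0.7709
Iter 20: z = 0.0614 + -0.0522i, |z|^2 = 0.0065
Iter 21: z = -0.5280 + -0.5544i, |z|^2 = 0.5861
Iter 22: z = -0.5576 + 0.0374i, |z|^2 = 0.3124
Iter 23: z = -0.2194 + -0.5897i, |z|^2 = 0.3959
Did not escape in 24 iterations → in set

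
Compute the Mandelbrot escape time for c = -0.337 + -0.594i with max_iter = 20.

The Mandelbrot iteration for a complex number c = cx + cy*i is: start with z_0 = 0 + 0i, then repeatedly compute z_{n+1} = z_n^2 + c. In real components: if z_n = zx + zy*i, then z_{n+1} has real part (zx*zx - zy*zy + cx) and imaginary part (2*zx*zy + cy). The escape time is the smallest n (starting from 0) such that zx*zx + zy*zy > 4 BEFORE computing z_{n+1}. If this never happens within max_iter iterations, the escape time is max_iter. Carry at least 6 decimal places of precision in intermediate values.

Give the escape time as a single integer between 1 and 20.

Answer: 20

Derivation:
z_0 = 0 + 0i, c = -0.3370 + -0.5940i
Iter 1: z = -0.3370 + -0.5940i, |z|^2 = 0.4664
Iter 2: z = -0.5763 + -0.1936i, |z|^2 = 0.3696
Iter 3: z = -0.0424 + -0.3708i, |z|^2 = 0.1393
Iter 4: z = -0.4727 + -0.5625i, |z|^2 = 0.5399
Iter 5: z = -0.4300 + -0.0622i, |z|^2 = 0.1888
Iter 6: z = -0.1560 + -0.5405i, |z|^2 = 0.3165
Iter 7: z = -0.6049 + -0.4254i, |z|^2 = 0.5468
Iter 8: z = -0.1521 + -0.0794i, |z|^2 = 0.0294
Iter 9: z = -0.3202 + -0.5698i, |z|^2 = 0.4272
Iter 10: z = -0.5592 + -0.2291i, |z|^2 = 0.3652
Iter 11: z = -0.0768 + -0.3378i, |z|^2 = 0.1200
Iter 12: z = -0.4452 + -0.5421i, |z|^2 = 0.4921
Iter 13: z = -0.4327 + -0.1113i, |z|^2 = 0.1996
Iter 14: z = -0.1621 + -0.4977i, |z|^2 = 0.2740
Iter 15: z = -0.5584 + -0.4326i, |z|^2 = 0.4990
Iter 16: z = -0.2123 + -0.1108i, |z|^2 = 0.0574
Iter 17: z = -0.3042 + -0.5469i, |z|^2 = 0.3917
Iter 18: z = -0.5436 + -0.2613i, |z|^2 = 0.3637
Iter 19: z = -0.1098 + -0.3100i, |z|^2 = 0.1081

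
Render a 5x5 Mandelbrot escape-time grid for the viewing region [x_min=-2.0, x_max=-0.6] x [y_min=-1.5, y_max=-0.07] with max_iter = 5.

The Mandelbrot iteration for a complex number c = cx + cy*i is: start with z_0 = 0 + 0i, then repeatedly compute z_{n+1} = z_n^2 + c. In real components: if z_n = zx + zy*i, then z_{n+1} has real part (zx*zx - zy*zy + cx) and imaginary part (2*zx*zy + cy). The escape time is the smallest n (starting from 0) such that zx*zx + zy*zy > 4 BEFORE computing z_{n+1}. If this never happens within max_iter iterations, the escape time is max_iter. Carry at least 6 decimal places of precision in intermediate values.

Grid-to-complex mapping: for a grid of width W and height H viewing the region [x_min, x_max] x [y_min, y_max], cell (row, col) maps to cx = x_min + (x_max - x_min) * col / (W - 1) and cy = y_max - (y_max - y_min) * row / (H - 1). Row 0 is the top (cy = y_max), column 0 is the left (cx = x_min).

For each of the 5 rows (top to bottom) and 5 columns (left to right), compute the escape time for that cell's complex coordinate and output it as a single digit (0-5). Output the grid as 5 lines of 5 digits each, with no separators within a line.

Answer: 15555
13555
13345
11233
11222

Derivation:
(row=0, col=0): c = -2.0000 + -0.0700i → escape time 1
(row=0, col=1): c = -1.6500 + -0.0700i → escape time 5
(row=0, col=2): c = -1.3000 + -0.0700i → escape time 5
(row=0, col=3): c = -0.9500 + -0.0700i → escape time 5
(row=0, col=4): c = -0.6000 + -0.0700i → escape time 5
(row=1, col=0): c = -2.0000 + -0.4275i → escape time 1
(row=1, col=1): c = -1.6500 + -0.4275i → escape time 3
(row=1, col=2): c = -1.3000 + -0.4275i → escape time 5
(row=1, col=3): c = -0.9500 + -0.4275i → escape time 5
(row=1, col=4): c = -0.6000 + -0.4275i → escape time 5
(row=2, col=0): c = -2.0000 + -0.7850i → escape time 1
(row=2, col=1): c = -1.6500 + -0.7850i → escape time 3
(row=2, col=2): c = -1.3000 + -0.7850i → escape time 3
(row=2, col=3): c = -0.9500 + -0.7850i → escape time 4
(row=2, col=4): c = -0.6000 + -0.7850i → escape time 5
(row=3, col=0): c = -2.0000 + -1.1425i → escape time 1
(row=3, col=1): c = -1.6500 + -1.1425i → escape time 1
(row=3, col=2): c = -1.3000 + -1.1425i → escape time 2
(row=3, col=3): c = -0.9500 + -1.1425i → escape time 3
(row=3, col=4): c = -0.6000 + -1.1425i → escape time 3
(row=4, col=0): c = -2.0000 + -1.5000i → escape time 1
(row=4, col=1): c = -1.6500 + -1.5000i → escape time 1
(row=4, col=2): c = -1.3000 + -1.5000i → escape time 2
(row=4, col=3): c = -0.9500 + -1.5000i → escape time 2
(row=4, col=4): c = -0.6000 + -1.5000i → escape time 2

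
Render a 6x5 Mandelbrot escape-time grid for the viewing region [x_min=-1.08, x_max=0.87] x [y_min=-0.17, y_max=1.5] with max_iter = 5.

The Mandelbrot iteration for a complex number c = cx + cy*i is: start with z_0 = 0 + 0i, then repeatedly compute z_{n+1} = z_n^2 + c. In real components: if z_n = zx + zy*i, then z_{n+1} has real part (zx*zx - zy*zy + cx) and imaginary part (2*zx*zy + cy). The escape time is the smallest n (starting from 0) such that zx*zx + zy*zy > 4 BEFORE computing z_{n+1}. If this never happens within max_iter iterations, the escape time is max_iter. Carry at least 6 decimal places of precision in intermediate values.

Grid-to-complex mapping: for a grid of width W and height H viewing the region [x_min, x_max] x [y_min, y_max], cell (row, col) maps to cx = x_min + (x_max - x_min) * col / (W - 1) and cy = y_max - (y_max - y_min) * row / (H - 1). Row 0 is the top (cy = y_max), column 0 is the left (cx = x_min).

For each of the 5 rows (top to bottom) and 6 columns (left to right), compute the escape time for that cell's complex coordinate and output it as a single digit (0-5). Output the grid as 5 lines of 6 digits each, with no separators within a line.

(row=0, col=0): c = -1.0800 + 1.5000i → escape time 2
(row=0, col=1): c = -0.6900 + 1.5000i → escape time 2
(row=0, col=2): c = -0.3000 + 1.5000i → escape time 2
(row=0, col=3): c = 0.0900 + 1.5000i → escape time 2
(row=0, col=4): c = 0.4800 + 1.5000i → escape time 2
(row=0, col=5): c = 0.8700 + 1.5000i → escape time 2
(row=1, col=0): c = -1.0800 + 1.0825i → escape time 3
(row=1, col=1): c = -0.6900 + 1.0825i → escape time 3
(row=1, col=2): c = -0.3000 + 1.0825i → escape time 5
(row=1, col=3): c = 0.0900 + 1.0825i → escape time 4
(row=1, col=4): c = 0.4800 + 1.0825i → escape time 2
(row=1, col=5): c = 0.8700 + 1.0825i → escape time 2
(row=2, col=0): c = -1.0800 + 0.6650i → escape time 4
(row=2, col=1): c = -0.6900 + 0.6650i → escape time 5
(row=2, col=2): c = -0.3000 + 0.6650i → escape time 5
(row=2, col=3): c = 0.0900 + 0.6650i → escape time 5
(row=2, col=4): c = 0.4800 + 0.6650i → escape time 4
(row=2, col=5): c = 0.8700 + 0.6650i → escape time 2
(row=3, col=0): c = -1.0800 + 0.2475i → escape time 5
(row=3, col=1): c = -0.6900 + 0.2475i → escape time 5
(row=3, col=2): c = -0.3000 + 0.2475i → escape time 5
(row=3, col=3): c = 0.0900 + 0.2475i → escape time 5
(row=3, col=4): c = 0.4800 + 0.2475i → escape time 5
(row=3, col=5): c = 0.8700 + 0.2475i → escape time 3
(row=4, col=0): c = -1.0800 + -0.1700i → escape time 5
(row=4, col=1): c = -0.6900 + -0.1700i → escape time 5
(row=4, col=2): c = -0.3000 + -0.1700i → escape time 5
(row=4, col=3): c = 0.0900 + -0.1700i → escape time 5
(row=4, col=4): c = 0.4800 + -0.1700i → escape time 5
(row=4, col=5): c = 0.8700 + -0.1700i → escape time 3

Answer: 222222
335422
455542
555553
555553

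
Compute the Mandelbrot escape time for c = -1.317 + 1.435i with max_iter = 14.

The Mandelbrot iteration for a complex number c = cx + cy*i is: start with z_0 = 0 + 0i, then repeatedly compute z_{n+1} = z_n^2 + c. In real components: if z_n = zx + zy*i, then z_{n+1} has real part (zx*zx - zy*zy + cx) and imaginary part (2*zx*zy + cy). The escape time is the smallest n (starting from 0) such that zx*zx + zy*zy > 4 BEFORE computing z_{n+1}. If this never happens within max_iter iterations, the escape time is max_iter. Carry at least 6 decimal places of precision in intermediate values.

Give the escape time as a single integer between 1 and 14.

z_0 = 0 + 0i, c = -1.3170 + 1.4350i
Iter 1: z = -1.3170 + 1.4350i, |z|^2 = 3.7937
Iter 2: z = -1.6417 + -2.3448i, |z|^2 = 8.1933
Escaped at iteration 2

Answer: 2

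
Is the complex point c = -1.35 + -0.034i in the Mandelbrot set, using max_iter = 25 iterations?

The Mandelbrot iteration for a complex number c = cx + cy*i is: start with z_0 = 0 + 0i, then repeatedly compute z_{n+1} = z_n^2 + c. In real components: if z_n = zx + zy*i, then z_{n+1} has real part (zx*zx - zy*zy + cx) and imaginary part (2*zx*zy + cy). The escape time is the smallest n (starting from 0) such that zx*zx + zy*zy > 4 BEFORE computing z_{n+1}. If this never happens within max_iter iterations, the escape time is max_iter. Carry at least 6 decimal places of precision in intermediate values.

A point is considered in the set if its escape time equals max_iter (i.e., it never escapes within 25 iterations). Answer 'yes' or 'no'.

z_0 = 0 + 0i, c = -1.3500 + -0.0340i
Iter 1: z = -1.3500 + -0.0340i, |z|^2 = 1.8237
Iter 2: z = 0.4713 + 0.0578i, |z|^2 = 0.2255
Iter 3: z = -1.1312 + 0.0205i, |z|^2 = 1.2800
Iter 4: z = -0.0709 + -0.0803i, |z|^2 = 0.0115
Iter 5: z = -1.3514 + -0.0226i, |z|^2 = 1.8269
Iter 6: z = 0.4759 + 0.0271i, |z|^2 = 0.2272
Iter 7: z = -1.1243 + -0.0082i, |z|^2 = 1.2641
Iter 8: z = -0.0860 + -0.0156i, |z|^2 = 0.0076
Iter 9: z = -1.3428 + -0.0313i, |z|^2 = 1.8042
Iter 10: z = 0.4522 + 0.0501i, |z|^2 = 0.2070
Iter 11: z = -1.1480 + 0.0113i, |z|^2 = 1.3180
Iter 12: z = -0.0322 + -0.0600i, |z|^2 = 0.0046
Iter 13: z = -1.3526 + -0.0301i, |z|^2 = 1.8303
Iter 14: z = 0.4785 + 0.0475i, |z|^2 = 0.2312
Iter 15: z = -1.1233 + 0.0115i, |z|^2 = 1.2619
Iter 16: z = -0.0884 + -0.0598i, |z|^2 = 0.0114
Iter 17: z = -1.3458 + -0.0234i, |z|^2 = 1.8116
Iter 18: z = 0.4605 + 0.0291i, |z|^2 = 0.2129
Iter 19: z = -1.1388 + -0.0072i, |z|^2 = 1.2968
Iter 20: z = -0.0533 + -0.0176i, |z|^2 = 0.0031
Iter 21: z = -1.3475 + -0.0321i, |z|^2 = 1.8167
Iter 22: z = 0.4646 + 0.0526i, |z|^2 = 0.2187
Iter 23: z = -1.1369 + 0.0149i, |z|^2 = 1.2927
Iter 24: z = -0.0577 + -0.0678i, |z|^2 = 0.0079
Did not escape in 25 iterations → in set

Answer: yes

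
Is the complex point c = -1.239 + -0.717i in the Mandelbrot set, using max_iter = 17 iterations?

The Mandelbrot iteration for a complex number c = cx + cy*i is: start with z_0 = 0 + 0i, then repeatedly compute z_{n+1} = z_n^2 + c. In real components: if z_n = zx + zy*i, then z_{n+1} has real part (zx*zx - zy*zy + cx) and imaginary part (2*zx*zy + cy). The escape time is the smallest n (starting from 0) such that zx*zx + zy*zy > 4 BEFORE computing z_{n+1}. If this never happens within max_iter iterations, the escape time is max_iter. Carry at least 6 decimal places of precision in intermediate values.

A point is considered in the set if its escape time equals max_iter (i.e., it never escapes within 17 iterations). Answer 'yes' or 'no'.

Answer: no

Derivation:
z_0 = 0 + 0i, c = -1.2390 + -0.7170i
Iter 1: z = -1.2390 + -0.7170i, |z|^2 = 2.0492
Iter 2: z = -0.2180 + 1.0597i, |z|^2 = 1.1705
Iter 3: z = -2.3145 + -1.1790i, |z|^2 = 6.7469
Escaped at iteration 3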